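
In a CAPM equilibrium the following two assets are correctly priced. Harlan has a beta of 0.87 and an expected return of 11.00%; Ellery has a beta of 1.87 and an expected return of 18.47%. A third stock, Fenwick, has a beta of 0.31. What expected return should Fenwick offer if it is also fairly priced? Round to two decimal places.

6.82%

MRP (SML slope) = (18.47% − 11.00%) / (1.87 − 0.87) = 7.47% / 1.00 = 7.4700%
R_f (intercept) = 11.00% − 0.87 × 7.4700% = 4.5011%
E(R_Fenwick) = R_f + β × MRP = 4.5011% + 0.31 × 7.4700% = 6.82%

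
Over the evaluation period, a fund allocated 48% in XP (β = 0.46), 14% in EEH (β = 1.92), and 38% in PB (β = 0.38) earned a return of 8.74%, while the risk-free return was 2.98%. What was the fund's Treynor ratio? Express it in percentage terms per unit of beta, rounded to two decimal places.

9.09%

β_P = 0.48×0.46 + 0.14×1.92 + 0.38×0.38 = 0.6340
Treynor = (R_P − R_f) / β_P = (8.74% − 2.98%) / 0.6340 = 5.76% / 0.6340 = 9.09%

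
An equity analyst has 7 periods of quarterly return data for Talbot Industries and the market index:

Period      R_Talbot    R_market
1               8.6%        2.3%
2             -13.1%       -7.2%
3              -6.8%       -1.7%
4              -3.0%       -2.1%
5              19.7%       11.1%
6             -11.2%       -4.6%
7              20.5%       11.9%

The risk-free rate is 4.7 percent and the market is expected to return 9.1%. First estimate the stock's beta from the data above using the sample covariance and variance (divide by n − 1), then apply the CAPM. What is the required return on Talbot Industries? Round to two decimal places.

Mean R_i = (8.6 − 13.1 − 6.8 − 3.0 + 19.7 − 11.2 + 20.5) / 7 = 2.1000%
Mean R_m = (2.3 − 7.2 − 1.7 − 2.1 + 11.1 − 4.6 + 11.9) / 7 = 1.3857%
Σ(R_i − R̄_i)(R_m − R̄_m) = 625.7300  ⇒  Cov = 625.7300 / 6 = 104.2883
Σ(R_m − R̄_m)² = 336.9686  ⇒  Var(R_m) = 336.9686 / 6 = 56.1614
β = Cov / Var(R_m) = 104.2883 / 56.1614 = 1.8569
MRP = 9.1% − 4.7% = 4.40%
E(R) = R_f + β × MRP = 4.7% + 1.8569 × 4.4% = 12.87%

12.87%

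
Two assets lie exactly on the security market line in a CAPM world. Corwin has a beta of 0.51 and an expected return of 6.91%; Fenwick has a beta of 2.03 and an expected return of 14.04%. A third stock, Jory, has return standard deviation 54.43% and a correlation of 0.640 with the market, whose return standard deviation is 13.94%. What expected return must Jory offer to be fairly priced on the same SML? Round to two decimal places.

16.24%

MRP = (14.04% − 6.91%) / (2.03 − 0.51) = 4.6908%
R_f = 6.91% − 0.51 × 4.6908% = 4.5177%
β_Jory = ρ·σ_i/σ_m = 0.640 × 54.43 / 13.94 = 2.4989
E(R_Jory) = R_f + β × MRP = 4.5177% + 2.4989 × 4.6908% = 16.24%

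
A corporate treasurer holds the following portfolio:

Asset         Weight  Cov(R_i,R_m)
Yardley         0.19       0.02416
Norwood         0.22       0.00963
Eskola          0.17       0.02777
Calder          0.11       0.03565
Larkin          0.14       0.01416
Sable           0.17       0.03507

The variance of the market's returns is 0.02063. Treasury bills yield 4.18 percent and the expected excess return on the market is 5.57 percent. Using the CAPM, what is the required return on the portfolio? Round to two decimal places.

β_Yardley = 0.02416 / 0.02063 = 1.1711
β_Norwood = 0.00963 / 0.02063 = 0.4668
β_Eskola = 0.02777 / 0.02063 = 1.3461
β_Calder = 0.03565 / 0.02063 = 1.7281
β_Larkin = 0.01416 / 0.02063 = 0.6864
β_Sable = 0.03507 / 0.02063 = 1.7000
β_P = Σ w_i β_i = 0.19×1.1711 + 0.22×0.4668 + 0.17×1.3461 + 0.11×1.7281 + 0.14×0.6864 + 0.17×1.7000 = 1.1292
E(R_P) = R_f + β_P × MRP = 4.18% + 1.1292 × 5.57% = 10.47%

10.47%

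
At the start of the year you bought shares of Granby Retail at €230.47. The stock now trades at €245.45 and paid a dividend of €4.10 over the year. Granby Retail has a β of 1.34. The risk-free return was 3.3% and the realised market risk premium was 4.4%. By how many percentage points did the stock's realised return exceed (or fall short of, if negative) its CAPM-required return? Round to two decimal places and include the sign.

-0.92%

Realised HPR = (P1 + D1 − P0) / P0 = (245.45 + 4.10 − 230.47) / 230.47 = 19.08 / 230.47 = 8.2787%
CAPM required = R_f + β·MRP = 3.3% + 1.34 × 4.4% = 9.1960%
α = realised − required = 8.2787% − 9.1960% = -0.92%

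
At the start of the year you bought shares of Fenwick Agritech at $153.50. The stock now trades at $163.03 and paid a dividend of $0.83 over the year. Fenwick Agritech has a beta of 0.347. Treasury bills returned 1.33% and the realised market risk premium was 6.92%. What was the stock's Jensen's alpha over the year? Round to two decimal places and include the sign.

Realised HPR = (P1 + D1 − P0) / P0 = (163.03 + 0.83 − 153.50) / 153.50 = 10.36 / 153.50 = 6.7492%
CAPM required = R_f + β·MRP = 1.33% + 0.347 × 6.92% = 3.73124%
α = realised − required = 6.7492% − 3.73124% = +3.02%

+3.02%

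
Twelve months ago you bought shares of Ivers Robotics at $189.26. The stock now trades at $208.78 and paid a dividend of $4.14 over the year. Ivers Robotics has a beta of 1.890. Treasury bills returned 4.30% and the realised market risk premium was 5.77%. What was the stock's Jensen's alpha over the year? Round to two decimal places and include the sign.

Realised HPR = (P1 + D1 − P0) / P0 = (208.78 + 4.14 − 189.26) / 189.26 = 23.66 / 189.26 = 12.5013%
CAPM required = R_f + β·MRP = 4.30% + 1.890 × 5.77% = 15.20530%
α = realised − required = 12.5013% − 15.20530% = -2.70%

-2.70%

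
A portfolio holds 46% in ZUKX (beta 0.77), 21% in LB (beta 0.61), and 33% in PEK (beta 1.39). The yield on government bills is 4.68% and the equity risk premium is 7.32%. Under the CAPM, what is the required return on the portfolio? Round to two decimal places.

β_P = Σ w_i β_i = 0.46×0.77 + 0.21×0.61 + 0.33×1.39 = 0.9410
E(R_P) = R_f + β_P × MRP = 4.68% + 0.9410 × 7.32% = 11.57%

11.57%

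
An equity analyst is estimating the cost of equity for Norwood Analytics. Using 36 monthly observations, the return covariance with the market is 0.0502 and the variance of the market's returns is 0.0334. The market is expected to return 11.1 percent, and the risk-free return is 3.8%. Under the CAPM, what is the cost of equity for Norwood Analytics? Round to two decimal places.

14.77%

β = Cov(R_i, R_m) / Var(R_m) = 0.0502 / 0.0334 = 1.5030
MRP = 11.1% − 3.8% = 7.30%
E(R) = R_f + β × MRP = 3.8% + 1.5030 × 7.3% = 14.77%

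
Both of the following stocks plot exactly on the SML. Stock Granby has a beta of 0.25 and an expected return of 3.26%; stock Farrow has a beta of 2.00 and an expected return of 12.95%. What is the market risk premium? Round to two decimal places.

5.54%

Both satisfy E(R) = R_f + β·MRP, so the slope of the SML is
MRP = (12.95% − 3.26%) / (2.00 − 0.25) = 9.69% / 1.75 = 5.5371%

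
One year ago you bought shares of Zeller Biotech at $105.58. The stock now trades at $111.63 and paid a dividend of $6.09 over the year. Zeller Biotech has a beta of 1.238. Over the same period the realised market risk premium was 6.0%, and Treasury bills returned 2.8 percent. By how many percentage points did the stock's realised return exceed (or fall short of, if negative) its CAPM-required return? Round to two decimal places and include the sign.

+1.27%

Realised HPR = (P1 + D1 − P0) / P0 = (111.63 + 6.09 − 105.58) / 105.58 = 12.14 / 105.58 = 11.4984%
CAPM required = R_f + β·MRP = 2.8% + 1.238 × 6.0% = 10.2280%
α = realised − required = 11.4984% − 10.2280% = +1.27%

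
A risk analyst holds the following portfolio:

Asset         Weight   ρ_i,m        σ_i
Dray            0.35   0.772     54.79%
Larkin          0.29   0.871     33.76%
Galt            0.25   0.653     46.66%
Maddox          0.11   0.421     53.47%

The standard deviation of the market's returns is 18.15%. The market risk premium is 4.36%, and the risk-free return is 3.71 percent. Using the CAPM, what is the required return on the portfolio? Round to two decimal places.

β_Dray = 0.772 × 54.79% / 18.15% = 2.3305
β_Larkin = 0.871 × 33.76% / 18.15% = 1.6201
β_Galt = 0.653 × 46.66% / 18.15% = 1.6787
β_Maddox = 0.421 × 53.47% / 18.15% = 1.2403
β_P = Σ w_i β_i = 0.35×2.3305 + 0.29×1.6201 + 0.25×1.6787 + 0.11×1.2403 = 1.8416
E(R_P) = R_f + β_P × MRP = 3.71% + 1.8416 × 4.36% = 11.74%

11.74%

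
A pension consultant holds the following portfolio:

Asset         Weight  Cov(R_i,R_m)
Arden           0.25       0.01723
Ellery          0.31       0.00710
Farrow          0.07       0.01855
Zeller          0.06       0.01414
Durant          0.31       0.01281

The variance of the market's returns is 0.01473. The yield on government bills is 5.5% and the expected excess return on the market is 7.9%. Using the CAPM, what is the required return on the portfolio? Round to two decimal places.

β_Arden = 0.01723 / 0.01473 = 1.1697
β_Ellery = 0.00710 / 0.01473 = 0.4820
β_Farrow = 0.01855 / 0.01473 = 1.2593
β_Zeller = 0.01414 / 0.01473 = 0.9599
β_Durant = 0.01281 / 0.01473 = 0.8697
β_P = Σ w_i β_i = 0.25×1.1697 + 0.31×0.4820 + 0.07×1.2593 + 0.06×0.9599 + 0.31×0.8697 = 0.8572
E(R_P) = R_f + β_P × MRP = 5.5% + 0.8572 × 7.9% = 12.27%

12.27%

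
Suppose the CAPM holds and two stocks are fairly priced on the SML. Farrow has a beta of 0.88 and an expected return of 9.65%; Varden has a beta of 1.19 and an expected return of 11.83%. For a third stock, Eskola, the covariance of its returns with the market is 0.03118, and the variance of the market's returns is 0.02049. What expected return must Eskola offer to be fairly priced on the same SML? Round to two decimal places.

14.16%

MRP = (11.83% − 9.65%) / (1.19 − 0.88) = 7.0323%
R_f = 9.65% − 0.88 × 7.0323% = 3.4616%
β_Eskola = Cov / Var(R_m) = 0.03118 / 0.02049 = 1.5217
E(R_Eskola) = R_f + β × MRP = 3.4616% + 1.5217 × 7.0323% = 14.16%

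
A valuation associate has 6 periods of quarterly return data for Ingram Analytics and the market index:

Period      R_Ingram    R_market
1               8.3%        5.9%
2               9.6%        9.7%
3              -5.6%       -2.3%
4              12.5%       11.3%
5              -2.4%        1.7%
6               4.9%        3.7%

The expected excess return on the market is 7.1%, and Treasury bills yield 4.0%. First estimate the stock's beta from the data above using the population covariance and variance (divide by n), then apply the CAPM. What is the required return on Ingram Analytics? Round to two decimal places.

Mean R_i = (8.3 + 9.6 − 5.6 + 12.5 − 2.4 + 4.9) / 6 = 4.5500%
Mean R_m = (5.9 + 9.7 − 2.3 + 11.3 + 1.7 + 3.7) / 6 = 5.0000%
Σ(R_i − R̄_i)(R_m − R̄_m) = 173.7700  ⇒  Cov = 173.7700 / 6 = 28.9617
Σ(R_m − R̄_m)² = 128.4600  ⇒  Var(R_m) = 128.4600 / 6 = 21.4100
β = Cov / Var(R_m) = 28.9617 / 21.4100 = 1.3527
E(R) = R_f + β × MRP = 4.0% + 1.3527 × 7.1% = 13.60%

13.60%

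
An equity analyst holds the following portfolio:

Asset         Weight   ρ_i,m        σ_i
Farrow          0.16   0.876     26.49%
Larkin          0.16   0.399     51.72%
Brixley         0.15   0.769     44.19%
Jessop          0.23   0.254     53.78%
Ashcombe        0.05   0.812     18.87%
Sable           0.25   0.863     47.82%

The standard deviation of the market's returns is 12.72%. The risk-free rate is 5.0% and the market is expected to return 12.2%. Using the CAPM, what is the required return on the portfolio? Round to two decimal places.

β_Farrow = 0.876 × 26.49% / 12.72% = 1.8243
β_Larkin = 0.399 × 51.72% / 12.72% = 1.6223
β_Brixley = 0.769 × 44.19% / 12.72% = 2.6715
β_Jessop = 0.254 × 53.78% / 12.72% = 1.0739
β_Ashcombe = 0.812 × 18.87% / 12.72% = 1.2046
β_Sable = 0.863 × 47.82% / 12.72% = 3.2444
β_P = Σ w_i β_i = 0.16×1.8243 + 0.16×1.6223 + 0.15×2.6715 + 0.23×1.0739 + 0.05×1.2046 + 0.25×3.2444 = 2.0705
MRP = 12.2% − 5.0% = 7.20%
E(R_P) = R_f + β_P × MRP = 5.0% + 2.0705 × 7.2% = 19.91%

19.91%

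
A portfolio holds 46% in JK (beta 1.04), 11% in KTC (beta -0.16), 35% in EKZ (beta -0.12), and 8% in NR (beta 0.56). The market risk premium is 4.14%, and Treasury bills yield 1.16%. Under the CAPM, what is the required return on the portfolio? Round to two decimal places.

3.08%

β_P = Σ w_i β_i = 0.46×1.04 + 0.11×-0.16 + 0.35×-0.12 + 0.08×0.56 = 0.4636
E(R_P) = R_f + β_P × MRP = 1.16% + 0.4636 × 4.14% = 3.08%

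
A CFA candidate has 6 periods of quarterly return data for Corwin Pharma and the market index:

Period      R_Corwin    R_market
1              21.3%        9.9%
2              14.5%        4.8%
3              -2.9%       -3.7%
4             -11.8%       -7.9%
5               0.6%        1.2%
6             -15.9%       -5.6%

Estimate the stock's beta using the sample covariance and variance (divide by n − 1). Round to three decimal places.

2.070

Mean R_i = (21.3 + 14.5 − 2.9 − 11.8 + 0.6 − 15.9) / 6 = 0.9667%
Mean R_m = (9.9 + 4.8 − 3.7 − 7.9 + 1.2 − 5.6) / 6 = -0.2167%
Σ(R_i − R̄_i)(R_m − R̄_m) = 475.4367  ⇒  Cov = 475.4367 / 5 = 95.0873
Σ(R_m − R̄_m)² = 229.6683  ⇒  Var(R_m) = 229.6683 / 5 = 45.9337
β = Cov / Var(R_m) = 95.0873 / 45.9337 = 2.0701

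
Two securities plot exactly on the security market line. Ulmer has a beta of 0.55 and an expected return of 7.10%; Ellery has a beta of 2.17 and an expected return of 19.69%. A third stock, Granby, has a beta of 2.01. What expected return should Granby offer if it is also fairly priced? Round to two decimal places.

MRP (SML slope) = (19.69% − 7.10%) / (2.17 − 0.55) = 12.59% / 1.62 = 7.7716%
R_f (intercept) = 7.10% − 0.55 × 7.7716% = 2.8256%
E(R_Granby) = R_f + β × MRP = 2.8256% + 2.01 × 7.7716% = 18.45%

18.45%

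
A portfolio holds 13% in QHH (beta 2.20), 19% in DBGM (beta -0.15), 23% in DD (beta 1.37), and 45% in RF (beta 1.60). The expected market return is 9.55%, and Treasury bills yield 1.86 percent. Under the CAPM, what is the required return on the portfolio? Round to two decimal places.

11.80%

β_P = Σ w_i β_i = 0.13×2.20 + 0.19×-0.15 + 0.23×1.37 + 0.45×1.60 = 1.2926
MRP = 9.55% − 1.86% = 7.69%
E(R_P) = R_f + β_P × MRP = 1.86% + 1.2926 × 7.69% = 11.80%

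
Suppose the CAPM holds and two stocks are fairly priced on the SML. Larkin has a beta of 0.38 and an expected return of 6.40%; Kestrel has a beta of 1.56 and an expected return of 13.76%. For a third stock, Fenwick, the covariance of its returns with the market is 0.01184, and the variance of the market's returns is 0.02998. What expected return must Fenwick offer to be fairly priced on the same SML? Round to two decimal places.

MRP = (13.76% − 6.40%) / (1.56 − 0.38) = 6.2373%
R_f = 6.40% − 0.38 × 6.2373% = 4.0298%
β_Fenwick = Cov / Var(R_m) = 0.01184 / 0.02998 = 0.3949
E(R_Fenwick) = R_f + β × MRP = 4.0298% + 0.3949 × 6.2373% = 6.49%

6.49%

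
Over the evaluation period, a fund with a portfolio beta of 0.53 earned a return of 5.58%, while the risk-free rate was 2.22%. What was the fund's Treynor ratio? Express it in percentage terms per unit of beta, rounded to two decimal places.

Treynor = (R_P − R_f) / β_P = (5.58% − 2.22%) / 0.5300 = 3.36% / 0.5300 = 6.34%

6.34%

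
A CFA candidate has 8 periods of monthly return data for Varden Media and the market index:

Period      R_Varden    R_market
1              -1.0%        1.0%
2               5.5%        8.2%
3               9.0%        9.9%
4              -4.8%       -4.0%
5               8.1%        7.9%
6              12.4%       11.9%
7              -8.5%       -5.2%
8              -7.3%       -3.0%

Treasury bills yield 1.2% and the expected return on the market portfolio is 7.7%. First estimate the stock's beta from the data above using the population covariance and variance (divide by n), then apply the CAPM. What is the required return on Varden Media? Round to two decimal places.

Mean R_i = (-1.0 + 5.5 + 9.0 − 4.8 + 8.1 + 12.4 − 8.5 − 7.3) / 8 = 1.6750%
Mean R_m = (1.0 + 8.2 + 9.9 − 4.0 + 7.9 + 11.9 − 5.2 − 3.0) / 8 = 3.3375%
Σ(R_i − R̄_i)(R_m − R̄_m) = 385.3275  ⇒  Cov = 385.3275 / 8 = 48.1659
Σ(R_m − R̄_m)² = 333.1988  ⇒  Var(R_m) = 333.1988 / 8 = 41.6499
β = Cov / Var(R_m) = 48.1659 / 41.6499 = 1.1564
MRP = 7.7% − 1.2% = 6.50%
E(R) = R_f + β × MRP = 1.2% + 1.1564 × 6.5% = 8.72%

8.72%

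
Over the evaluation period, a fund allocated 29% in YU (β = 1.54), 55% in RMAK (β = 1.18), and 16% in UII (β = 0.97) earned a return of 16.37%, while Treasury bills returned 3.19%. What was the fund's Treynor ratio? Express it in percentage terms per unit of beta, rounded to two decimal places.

10.54%

β_P = 0.29×1.54 + 0.55×1.18 + 0.16×0.97 = 1.2508
Treynor = (R_P − R_f) / β_P = (16.37% − 3.19%) / 1.2508 = 13.18% / 1.2508 = 10.54%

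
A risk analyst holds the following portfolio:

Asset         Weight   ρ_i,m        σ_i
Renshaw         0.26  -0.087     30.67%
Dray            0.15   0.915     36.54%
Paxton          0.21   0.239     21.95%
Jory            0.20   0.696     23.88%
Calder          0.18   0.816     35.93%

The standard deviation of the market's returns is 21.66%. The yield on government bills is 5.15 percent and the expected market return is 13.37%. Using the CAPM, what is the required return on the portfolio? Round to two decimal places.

10.47%

β_Renshaw = -0.087 × 30.67% / 21.66% = -0.1232
β_Dray = 0.915 × 36.54% / 21.66% = 1.5436
β_Paxton = 0.239 × 21.95% / 21.66% = 0.2422
β_Jory = 0.696 × 23.88% / 21.66% = 0.7673
β_Calder = 0.816 × 35.93% / 21.66% = 1.3536
β_P = Σ w_i β_i = 0.26×-0.1232 + 0.15×1.5436 + 0.21×0.2422 + 0.20×0.7673 + 0.18×1.3536 = 0.6475
MRP = 13.37% − 5.15% = 8.22%
E(R_P) = R_f + β_P × MRP = 5.15% + 0.6475 × 8.22% = 10.47%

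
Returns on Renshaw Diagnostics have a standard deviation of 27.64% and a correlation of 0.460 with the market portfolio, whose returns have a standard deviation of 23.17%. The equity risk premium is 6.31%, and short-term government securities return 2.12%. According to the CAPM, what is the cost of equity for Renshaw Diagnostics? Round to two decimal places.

β = ρ × σ_i / σ_m = 0.460 × 27.64% / 23.17% = 0.5487
E(R) = 2.12% + 0.5487 × 6.31% = 5.58%

5.58%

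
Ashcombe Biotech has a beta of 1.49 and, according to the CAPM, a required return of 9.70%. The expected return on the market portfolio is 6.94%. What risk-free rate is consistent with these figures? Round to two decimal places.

1.31%

E(R) = R_f + β(E(R_m) − R_f) = R_f(1 − β) + β·E(R_m)
9.70% = R_f × (1 − 1.49) + 1.49 × 6.94%
9.70% = R_f × -0.49 + 10.3406%
R_f = (9.70% − 10.3406%) / -0.49 = 1.31%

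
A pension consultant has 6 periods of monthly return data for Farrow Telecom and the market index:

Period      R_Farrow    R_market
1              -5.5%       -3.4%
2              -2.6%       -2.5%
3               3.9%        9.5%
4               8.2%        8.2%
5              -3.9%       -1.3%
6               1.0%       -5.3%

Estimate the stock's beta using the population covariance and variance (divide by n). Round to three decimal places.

Mean R_i = (-5.5 − 2.6 + 3.9 + 8.2 − 3.9 + 1.0) / 6 = 0.1833%
Mean R_m = (-3.4 − 2.5 + 9.5 + 8.2 − 1.3 − 5.3) / 6 = 0.8667%
Σ(R_i − R̄_i)(R_m − R̄_m) = 128.3067  ⇒  Cov = 128.3067 / 6 = 21.3845
Σ(R_m − R̄_m)² = 200.5733  ⇒  Var(R_m) = 200.5733 / 6 = 33.4289
β = Cov / Var(R_m) = 21.3845 / 33.4289 = 0.6397

0.640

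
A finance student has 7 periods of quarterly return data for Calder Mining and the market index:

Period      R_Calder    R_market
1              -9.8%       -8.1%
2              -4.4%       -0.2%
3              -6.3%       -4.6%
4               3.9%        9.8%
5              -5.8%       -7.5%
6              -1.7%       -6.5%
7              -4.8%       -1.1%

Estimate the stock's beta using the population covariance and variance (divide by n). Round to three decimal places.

Mean R_i = (-9.8 − 4.4 − 6.3 + 3.9 − 5.8 − 1.7 − 4.8) / 7 = -4.1286%
Mean R_m = (-8.1 − 0.2 − 4.6 + 9.8 − 7.5 − 6.5 − 1.1) / 7 = -2.6000%
Σ(R_i − R̄_i)(R_m − R̄_m) = 132.1500  ⇒  Cov = 132.1500 / 7 = 18.8786
Σ(R_m − R̄_m)² = 235.2400  ⇒  Var(R_m) = 235.2400 / 7 = 33.6057
β = Cov / Var(R_m) = 18.8786 / 33.6057 = 0.5618

0.562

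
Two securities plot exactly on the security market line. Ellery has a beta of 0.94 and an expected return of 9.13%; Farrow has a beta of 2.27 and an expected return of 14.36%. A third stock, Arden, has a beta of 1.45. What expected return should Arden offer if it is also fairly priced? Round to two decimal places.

MRP (SML slope) = (14.36% − 9.13%) / (2.27 − 0.94) = 5.23% / 1.33 = 3.9323%
R_f (intercept) = 9.13% − 0.94 × 3.9323% = 5.4336%
E(R_Arden) = R_f + β × MRP = 5.4336% + 1.45 × 3.9323% = 11.14%

11.14%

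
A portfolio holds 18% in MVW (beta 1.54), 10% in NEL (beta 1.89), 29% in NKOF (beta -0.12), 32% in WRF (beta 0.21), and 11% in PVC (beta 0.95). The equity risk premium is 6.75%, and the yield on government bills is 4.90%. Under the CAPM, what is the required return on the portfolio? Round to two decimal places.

8.97%

β_P = Σ w_i β_i = 0.18×1.54 + 0.10×1.89 + 0.29×-0.12 + 0.32×0.21 + 0.11×0.95 = 0.6031
E(R_P) = R_f + β_P × MRP = 4.90% + 0.6031 × 6.75% = 8.97%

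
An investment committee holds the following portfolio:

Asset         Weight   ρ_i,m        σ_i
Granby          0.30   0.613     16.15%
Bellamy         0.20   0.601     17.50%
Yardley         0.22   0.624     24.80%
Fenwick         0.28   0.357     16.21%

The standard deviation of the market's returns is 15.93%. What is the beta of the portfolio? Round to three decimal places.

0.634

β_Granby = 0.613 × 16.15% / 15.93% = 0.6215
β_Bellamy = 0.601 × 17.50% / 15.93% = 0.6602
β_Yardley = 0.624 × 24.80% / 15.93% = 0.9715
β_Fenwick = 0.357 × 16.21% / 15.93% = 0.3633
β_P = Σ w_i β_i = 0.30×0.6215 + 0.20×0.6602 + 0.22×0.9715 + 0.28×0.3633 = 0.6339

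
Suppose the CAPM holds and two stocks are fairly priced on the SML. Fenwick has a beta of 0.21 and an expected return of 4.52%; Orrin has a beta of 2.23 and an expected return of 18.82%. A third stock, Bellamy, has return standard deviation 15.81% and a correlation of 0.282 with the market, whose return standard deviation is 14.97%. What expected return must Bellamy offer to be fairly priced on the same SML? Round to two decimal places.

5.14%

MRP = (18.82% − 4.52%) / (2.23 − 0.21) = 7.0792%
R_f = 4.52% − 0.21 × 7.0792% = 3.0334%
β_Bellamy = ρ·σ_i/σ_m = 0.282 × 15.81 / 14.97 = 0.2978
E(R_Bellamy) = R_f + β × MRP = 3.0334% + 0.2978 × 7.0792% = 5.14%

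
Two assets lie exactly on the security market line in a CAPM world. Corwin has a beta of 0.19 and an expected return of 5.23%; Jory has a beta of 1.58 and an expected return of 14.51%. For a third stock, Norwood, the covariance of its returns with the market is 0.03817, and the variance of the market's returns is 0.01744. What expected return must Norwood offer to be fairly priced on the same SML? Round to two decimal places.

MRP = (14.51% − 5.23%) / (1.58 − 0.19) = 6.6763%
R_f = 5.23% − 0.19 × 6.6763% = 3.9615%
β_Norwood = Cov / Var(R_m) = 0.03817 / 0.01744 = 2.1886
E(R_Norwood) = R_f + β × MRP = 3.9615% + 2.1886 × 6.6763% = 18.57%

18.57%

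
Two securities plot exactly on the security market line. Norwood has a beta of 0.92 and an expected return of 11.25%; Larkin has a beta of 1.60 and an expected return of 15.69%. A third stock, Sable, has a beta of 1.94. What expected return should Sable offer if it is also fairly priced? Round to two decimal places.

MRP (SML slope) = (15.69% − 11.25%) / (1.60 − 0.92) = 4.44% / 0.68 = 6.5294%
R_f (intercept) = 11.25% − 0.92 × 6.5294% = 5.2430%
E(R_Sable) = R_f + β × MRP = 5.2430% + 1.94 × 6.5294% = 17.91%

17.91%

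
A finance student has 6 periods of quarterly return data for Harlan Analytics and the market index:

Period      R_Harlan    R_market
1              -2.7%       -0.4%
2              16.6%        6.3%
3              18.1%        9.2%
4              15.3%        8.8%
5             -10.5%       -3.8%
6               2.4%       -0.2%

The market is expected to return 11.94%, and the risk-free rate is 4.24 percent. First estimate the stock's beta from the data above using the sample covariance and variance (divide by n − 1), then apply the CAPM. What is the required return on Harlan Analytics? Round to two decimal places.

Mean R_i = (-2.7 + 16.6 + 18.1 + 15.3 − 10.5 + 2.4) / 6 = 6.5333%
Mean R_m = (-0.4 + 6.3 + 9.2 + 8.8 − 3.8 − 0.2) / 6 = 3.3167%
Σ(R_i − R̄_i)(R_m − R̄_m) = 316.2267  ⇒  Cov = 316.2267 / 5 = 63.2453
Σ(R_m − R̄_m)² = 150.4083  ⇒  Var(R_m) = 150.4083 / 5 = 30.0817
β = Cov / Var(R_m) = 63.2453 / 30.0817 = 2.1025
MRP = 11.94% − 4.24% = 7.70%
E(R) = R_f + β × MRP = 4.24% + 2.1025 × 7.70% = 20.43%

20.43%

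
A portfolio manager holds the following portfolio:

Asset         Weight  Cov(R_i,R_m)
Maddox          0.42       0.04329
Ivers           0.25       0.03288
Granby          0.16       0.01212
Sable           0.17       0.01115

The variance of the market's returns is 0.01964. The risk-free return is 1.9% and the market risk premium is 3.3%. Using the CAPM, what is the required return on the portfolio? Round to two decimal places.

6.98%

β_Maddox = 0.04329 / 0.01964 = 2.2042
β_Ivers = 0.03288 / 0.01964 = 1.6741
β_Granby = 0.01212 / 0.01964 = 0.6171
β_Sable = 0.01115 / 0.01964 = 0.5677
β_P = Σ w_i β_i = 0.42×2.2042 + 0.25×1.6741 + 0.16×0.6171 + 0.17×0.5677 = 1.5395
E(R_P) = R_f + β_P × MRP = 1.9% + 1.5395 × 3.3% = 6.98%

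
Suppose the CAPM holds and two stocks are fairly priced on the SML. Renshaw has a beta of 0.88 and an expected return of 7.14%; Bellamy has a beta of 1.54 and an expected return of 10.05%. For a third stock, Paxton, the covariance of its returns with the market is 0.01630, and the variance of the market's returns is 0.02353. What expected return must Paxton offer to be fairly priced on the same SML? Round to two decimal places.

6.31%

MRP = (10.05% − 7.14%) / (1.54 − 0.88) = 4.4091%
R_f = 7.14% − 0.88 × 4.4091% = 3.2600%
β_Paxton = Cov / Var(R_m) = 0.01630 / 0.02353 = 0.6927
E(R_Paxton) = R_f + β × MRP = 3.2600% + 0.6927 × 4.4091% = 6.31%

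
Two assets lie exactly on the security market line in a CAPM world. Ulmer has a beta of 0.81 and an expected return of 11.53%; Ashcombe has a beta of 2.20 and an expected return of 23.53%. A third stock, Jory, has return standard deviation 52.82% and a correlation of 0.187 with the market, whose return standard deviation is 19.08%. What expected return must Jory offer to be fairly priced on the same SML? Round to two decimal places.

MRP = (23.53% − 11.53%) / (2.20 − 0.81) = 8.6331%
R_f = 11.53% − 0.81 × 8.6331% = 4.5372%
β_Jory = ρ·σ_i/σ_m = 0.187 × 52.82 / 19.08 = 0.5177
E(R_Jory) = R_f + β × MRP = 4.5372% + 0.5177 × 8.6331% = 9.01%

9.01%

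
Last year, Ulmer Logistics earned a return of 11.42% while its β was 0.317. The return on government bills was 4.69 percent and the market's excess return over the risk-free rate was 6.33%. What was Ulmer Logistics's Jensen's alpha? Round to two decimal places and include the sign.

+4.72%

CAPM benchmark = R_f + β(R_m − R_f) = 4.69% + 0.317 × 6.33% = 6.69661%
α = actual − benchmark = 11.42% − 6.69661% = +4.72%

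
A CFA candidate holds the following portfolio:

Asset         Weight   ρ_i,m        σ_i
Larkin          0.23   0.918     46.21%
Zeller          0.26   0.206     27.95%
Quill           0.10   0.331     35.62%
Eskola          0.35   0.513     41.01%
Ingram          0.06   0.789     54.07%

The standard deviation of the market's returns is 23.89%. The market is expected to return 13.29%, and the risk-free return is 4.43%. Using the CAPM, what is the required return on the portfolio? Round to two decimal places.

12.72%

β_Larkin = 0.918 × 46.21% / 23.89% = 1.7757
β_Zeller = 0.206 × 27.95% / 23.89% = 0.2410
β_Quill = 0.331 × 35.62% / 23.89% = 0.4935
β_Eskola = 0.513 × 41.01% / 23.89% = 0.8806
β_Ingram = 0.789 × 54.07% / 23.89% = 1.7857
β_P = Σ w_i β_i = 0.23×1.7757 + 0.26×0.2410 + 0.10×0.4935 + 0.35×0.8806 + 0.06×1.7857 = 0.9358
MRP = 13.29% − 4.43% = 8.86%
E(R_P) = R_f + β_P × MRP = 4.43% + 0.9358 × 8.86% = 12.72%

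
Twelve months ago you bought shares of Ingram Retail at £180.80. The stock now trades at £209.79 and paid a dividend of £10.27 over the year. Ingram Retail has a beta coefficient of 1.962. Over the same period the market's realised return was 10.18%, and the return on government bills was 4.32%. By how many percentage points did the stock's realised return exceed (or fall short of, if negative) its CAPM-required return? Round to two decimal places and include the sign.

+5.90%

Realised HPR = (P1 + D1 − P0) / P0 = (209.79 + 10.27 − 180.80) / 180.80 = 39.26 / 180.80 = 21.7146%
MRP = 10.18% − 4.32% = 5.86%
CAPM required = R_f + β·MRP = 4.32% + 1.962 × 5.86% = 15.81732%
α = realised − required = 21.7146% − 15.81732% = +5.90%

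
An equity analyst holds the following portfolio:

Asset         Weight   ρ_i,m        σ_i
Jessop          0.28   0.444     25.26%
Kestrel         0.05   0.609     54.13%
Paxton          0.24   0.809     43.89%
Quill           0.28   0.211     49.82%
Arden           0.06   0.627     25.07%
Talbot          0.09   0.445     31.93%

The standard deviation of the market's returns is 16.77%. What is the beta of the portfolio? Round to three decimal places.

1.102

β_Jessop = 0.444 × 25.26% / 16.77% = 0.6688
β_Kestrel = 0.609 × 54.13% / 16.77% = 1.9657
β_Paxton = 0.809 × 43.89% / 16.77% = 2.1173
β_Quill = 0.211 × 49.82% / 16.77% = 0.6268
β_Arden = 0.627 × 25.07% / 16.77% = 0.9373
β_Talbot = 0.445 × 31.93% / 16.77% = 0.8473
β_P = Σ w_i β_i = 0.28×0.6688 + 0.05×1.9657 + 0.24×2.1173 + 0.28×0.6268 + 0.06×0.9373 + 0.09×0.8473 = 1.1017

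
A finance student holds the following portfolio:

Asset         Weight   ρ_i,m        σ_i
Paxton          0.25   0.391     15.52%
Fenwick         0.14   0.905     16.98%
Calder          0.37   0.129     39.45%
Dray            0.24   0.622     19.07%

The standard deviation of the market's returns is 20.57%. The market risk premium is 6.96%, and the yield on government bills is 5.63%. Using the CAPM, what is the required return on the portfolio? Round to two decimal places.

β_Paxton = 0.391 × 15.52% / 20.57% = 0.2950
β_Fenwick = 0.905 × 16.98% / 20.57% = 0.7471
β_Calder = 0.129 × 39.45% / 20.57% = 0.2474
β_Dray = 0.622 × 19.07% / 20.57% = 0.5766
β_P = Σ w_i β_i = 0.25×0.2950 + 0.14×0.7471 + 0.37×0.2474 + 0.24×0.5766 = 0.4083
E(R_P) = R_f + β_P × MRP = 5.63% + 0.4083 × 6.96% = 8.47%

8.47%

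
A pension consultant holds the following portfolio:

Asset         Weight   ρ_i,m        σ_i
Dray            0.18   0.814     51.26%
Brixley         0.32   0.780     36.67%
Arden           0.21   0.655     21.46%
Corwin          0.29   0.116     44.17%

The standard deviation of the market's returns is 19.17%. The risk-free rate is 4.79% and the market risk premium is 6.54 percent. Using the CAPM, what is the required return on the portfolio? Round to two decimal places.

11.99%

β_Dray = 0.814 × 51.26% / 19.17% = 2.1766
β_Brixley = 0.780 × 36.67% / 19.17% = 1.4921
β_Arden = 0.655 × 21.46% / 19.17% = 0.7332
β_Corwin = 0.116 × 44.17% / 19.17% = 0.2673
β_P = Σ w_i β_i = 0.18×2.1766 + 0.32×1.4921 + 0.21×0.7332 + 0.29×0.2673 = 1.1007
E(R_P) = R_f + β_P × MRP = 4.79% + 1.1007 × 6.54% = 11.99%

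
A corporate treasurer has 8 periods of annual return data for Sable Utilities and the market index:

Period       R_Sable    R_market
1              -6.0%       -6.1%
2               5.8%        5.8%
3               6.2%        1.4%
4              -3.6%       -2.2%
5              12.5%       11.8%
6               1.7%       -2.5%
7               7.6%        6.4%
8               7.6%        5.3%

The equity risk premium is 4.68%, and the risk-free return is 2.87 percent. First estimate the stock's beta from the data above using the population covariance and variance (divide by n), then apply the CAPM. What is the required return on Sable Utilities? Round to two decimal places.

Mean R_i = (-6.0 + 5.8 + 6.2 − 3.6 + 12.5 + 1.7 + 7.6 + 7.6) / 8 = 3.9750%
Mean R_m = (-6.1 + 5.8 + 1.4 − 2.2 + 11.8 − 2.5 + 6.4 + 5.3) / 8 = 2.4875%
Σ(R_i − R̄_i)(R_m − R̄_m) = 239.9075  ⇒  Cov = 239.9075 / 8 = 29.9884
Σ(R_m − R̄_m)² = 242.6888  ⇒  Var(R_m) = 242.6888 / 8 = 30.3361
β = Cov / Var(R_m) = 29.9884 / 30.3361 = 0.9885
E(R) = R_f + β × MRP = 2.87% + 0.9885 × 4.68% = 7.50%

7.50%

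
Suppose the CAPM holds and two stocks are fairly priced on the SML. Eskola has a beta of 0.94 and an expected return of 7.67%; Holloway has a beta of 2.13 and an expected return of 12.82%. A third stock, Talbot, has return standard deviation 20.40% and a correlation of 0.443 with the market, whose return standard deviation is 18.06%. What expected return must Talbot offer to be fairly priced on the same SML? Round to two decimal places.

5.77%

MRP = (12.82% − 7.67%) / (2.13 − 0.94) = 4.3277%
R_f = 7.67% − 0.94 × 4.3277% = 3.6020%
β_Talbot = ρ·σ_i/σ_m = 0.443 × 20.40 / 18.06 = 0.5004
E(R_Talbot) = R_f + β × MRP = 3.6020% + 0.5004 × 4.3277% = 5.77%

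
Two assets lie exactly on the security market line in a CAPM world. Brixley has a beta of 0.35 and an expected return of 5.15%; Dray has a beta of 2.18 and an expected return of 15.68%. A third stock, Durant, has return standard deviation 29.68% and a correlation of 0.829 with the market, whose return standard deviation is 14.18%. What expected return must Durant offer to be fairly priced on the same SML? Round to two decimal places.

MRP = (15.68% − 5.15%) / (2.18 − 0.35) = 5.7541%
R_f = 5.15% − 0.35 × 5.7541% = 3.1361%
β_Durant = ρ·σ_i/σ_m = 0.829 × 29.68 / 14.18 = 1.7352
E(R_Durant) = R_f + β × MRP = 3.1361% + 1.7352 × 5.7541% = 13.12%

13.12%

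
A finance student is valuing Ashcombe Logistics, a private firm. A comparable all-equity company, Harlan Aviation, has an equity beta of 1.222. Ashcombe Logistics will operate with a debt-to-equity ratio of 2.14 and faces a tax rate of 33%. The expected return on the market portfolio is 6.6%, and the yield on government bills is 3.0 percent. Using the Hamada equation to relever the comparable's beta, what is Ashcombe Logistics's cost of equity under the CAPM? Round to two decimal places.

13.71%

β_L = β_U × [1 + (1 − t)(D/E)] = 1.222 × [1 + (1 − 0.33) × 2.14]
    = 1.222 × [1 + 0.67 × 2.14] = 1.222 × 2.4338 = 2.9741
MRP = 6.6% − 3.0% = 3.60%
E(R) = R_f + β_L × MRP = 3.0% + 2.9741 × 3.6% = 13.71%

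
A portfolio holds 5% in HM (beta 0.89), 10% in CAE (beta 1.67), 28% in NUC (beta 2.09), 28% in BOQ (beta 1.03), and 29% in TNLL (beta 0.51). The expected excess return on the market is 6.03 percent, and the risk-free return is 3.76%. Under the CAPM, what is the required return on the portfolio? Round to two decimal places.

β_P = Σ w_i β_i = 0.05×0.89 + 0.10×1.67 + 0.28×2.09 + 0.28×1.03 + 0.29×0.51 = 1.2330
E(R_P) = R_f + β_P × MRP = 3.76% + 1.2330 × 6.03% = 11.19%

11.19%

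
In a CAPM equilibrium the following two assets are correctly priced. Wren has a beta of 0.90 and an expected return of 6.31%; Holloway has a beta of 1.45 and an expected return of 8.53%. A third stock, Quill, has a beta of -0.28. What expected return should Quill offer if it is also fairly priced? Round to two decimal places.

1.55%

MRP (SML slope) = (8.53% − 6.31%) / (1.45 − 0.90) = 2.22% / 0.55 = 4.0364%
R_f (intercept) = 6.31% − 0.90 × 4.0364% = 2.6772%
E(R_Quill) = R_f + β × MRP = 2.6772% + -0.28 × 4.0364% = 1.55%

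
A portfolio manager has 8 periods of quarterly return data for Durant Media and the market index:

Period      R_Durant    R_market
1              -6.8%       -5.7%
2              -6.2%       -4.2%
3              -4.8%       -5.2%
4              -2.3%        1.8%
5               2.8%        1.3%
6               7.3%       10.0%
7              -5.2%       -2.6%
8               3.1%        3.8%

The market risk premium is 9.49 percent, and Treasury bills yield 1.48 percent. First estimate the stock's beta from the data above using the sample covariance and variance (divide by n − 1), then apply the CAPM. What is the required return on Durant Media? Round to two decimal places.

10.18%

Mean R_i = (-6.8 − 6.2 − 4.8 − 2.3 + 2.8 + 7.3 − 5.2 + 3.1) / 8 = -1.5125%
Mean R_m = (-5.7 − 4.2 − 5.2 + 1.8 + 1.3 + 10.0 − 2.6 + 3.8) / 8 = -0.1000%
Σ(R_i − R̄_i)(R_m − R̄_m) = 186.3500  ⇒  Cov = 186.3500 / 7 = 26.6214
Σ(R_m − R̄_m)² = 203.2200  ⇒  Var(R_m) = 203.2200 / 7 = 29.0314
β = Cov / Var(R_m) = 26.6214 / 29.0314 = 0.9170
E(R) = R_f + β × MRP = 1.48% + 0.9170 × 9.49% = 10.18%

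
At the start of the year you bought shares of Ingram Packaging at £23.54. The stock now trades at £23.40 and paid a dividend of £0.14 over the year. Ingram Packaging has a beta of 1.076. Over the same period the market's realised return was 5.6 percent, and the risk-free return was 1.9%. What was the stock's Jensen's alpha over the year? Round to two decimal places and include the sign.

Realised HPR = (P1 + D1 − P0) / P0 = (23.40 + 0.14 − 23.54) / 23.54 = 0.00 / 23.54 = 0.0000%
MRP = 5.6% − 1.9% = 3.70%
CAPM required = R_f + β·MRP = 1.9% + 1.076 × 3.7% = 5.8812%
α = realised − required = 0.0000% − 5.8812% = -5.88%

-5.88%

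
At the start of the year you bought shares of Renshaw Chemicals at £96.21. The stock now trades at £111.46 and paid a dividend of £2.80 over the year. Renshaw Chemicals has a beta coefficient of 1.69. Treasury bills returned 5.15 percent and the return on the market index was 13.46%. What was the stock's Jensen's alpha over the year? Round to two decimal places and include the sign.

-0.43%

Realised HPR = (P1 + D1 − P0) / P0 = (111.46 + 2.80 − 96.21) / 96.21 = 18.05 / 96.21 = 18.7610%
MRP = 13.46% − 5.15% = 8.31%
CAPM required = R_f + β·MRP = 5.15% + 1.69 × 8.31% = 19.1939%
α = realised − required = 18.7610% − 19.1939% = -0.43%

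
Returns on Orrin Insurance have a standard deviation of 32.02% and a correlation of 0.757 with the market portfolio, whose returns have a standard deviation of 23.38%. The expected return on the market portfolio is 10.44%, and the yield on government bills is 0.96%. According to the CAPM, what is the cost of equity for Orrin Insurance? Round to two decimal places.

10.79%

β = ρ × σ_i / σ_m = 0.757 × 32.02% / 23.38% = 1.0367
MRP = 10.44% − 0.96% = 9.48%
E(R) = 0.96% + 1.0367 × 9.48% = 10.79%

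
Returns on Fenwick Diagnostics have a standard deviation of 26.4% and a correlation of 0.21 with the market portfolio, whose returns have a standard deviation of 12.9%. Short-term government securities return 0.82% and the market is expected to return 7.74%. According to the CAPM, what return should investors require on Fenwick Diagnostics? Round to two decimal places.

3.79%

β = ρ × σ_i / σ_m = 0.21 × 26.4% / 12.9% = 0.4298
MRP = 7.74% − 0.82% = 6.92%
E(R) = 0.82% + 0.4298 × 6.92% = 3.79%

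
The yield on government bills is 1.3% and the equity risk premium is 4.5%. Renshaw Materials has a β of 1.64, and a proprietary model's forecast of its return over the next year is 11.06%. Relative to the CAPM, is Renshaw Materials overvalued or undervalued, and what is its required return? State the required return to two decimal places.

Required return = R_f + β·MRP = 1.3% + 1.64 × 4.5% = 8.68%
Forecast 11.06% > required 8.68% → the stock plots above the SML → undervalued.

Undervalued; required return 8.68%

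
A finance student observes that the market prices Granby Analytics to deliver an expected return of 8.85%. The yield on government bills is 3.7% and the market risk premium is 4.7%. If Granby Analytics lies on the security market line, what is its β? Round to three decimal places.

β = (E(R) − R_f) / MRP = (8.85% − 3.7%) / 4.7% = 5.15% / 4.7% = 1.096

1.096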